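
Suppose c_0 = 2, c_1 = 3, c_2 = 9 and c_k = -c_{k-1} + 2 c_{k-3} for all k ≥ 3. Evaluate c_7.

39

c_3 = -9 + 2*2 = -5
c_4 = -(-5) + 2*3 = 11
c_5 = -11 + 2*9 = 7
c_6 = -7 + 2*(-5) = -17
c_7 = -(-17) + 2*11 = 39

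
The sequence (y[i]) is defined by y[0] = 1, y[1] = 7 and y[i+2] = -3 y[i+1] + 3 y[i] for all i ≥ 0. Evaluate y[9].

219267

y[2] = -3·7 + 3·1 = -18
y[3] = -3·(-18) + 3·7 = 75
y[4] = -3·75 + 3·(-18) = -279
y[5] = -3·(-279) + 3·75 = 1062
y[6] = -3·1062 + 3·(-279) = -4023
y[7] = -3·(-4023) + 3·1062 = 15255
y[8] = -3·15255 + 3·(-4023) = -57834
y[9] = -3·(-57834) + 3·15255 = 219267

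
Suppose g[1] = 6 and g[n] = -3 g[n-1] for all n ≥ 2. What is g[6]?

g[2] = -3*6 = -18
g[3] = -3*(-18) = 54
g[4] = -3*54 = -162
g[5] = -3*(-162) = 486
g[6] = -3*486 = -1458

-1458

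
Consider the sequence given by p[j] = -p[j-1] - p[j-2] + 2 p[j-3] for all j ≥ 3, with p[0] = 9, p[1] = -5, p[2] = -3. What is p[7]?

p[3] = -(-3) - (-5) + 2(9) = 26
p[4] = -26 - (-3) + 2(-5) = -33
p[5] = -(-33) - 26 + 2(-3) = 1
p[6] = -1 - (-33) + 2(26) = 84
p[7] = -84 - 1 + 2(-33) = -151

-151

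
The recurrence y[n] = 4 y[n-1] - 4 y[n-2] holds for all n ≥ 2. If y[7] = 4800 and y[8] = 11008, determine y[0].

Rearranging, y[n-2] = (y[n] - 4 y[n-1]) / -4.
y[6] = (11008 - 4·4800) / -4 = -8192/-4 = 2048
y[5] = (4800 - 4·2048) / -4 = -3392/-4 = 848
y[4] = (2048 - 4·848) / -4 = -1344/-4 = 336
y[3] = (848 - 4·336) / -4 = -496/-4 = 124
y[2] = (336 - 4·124) / -4 = -160/-4 = 40
y[1] = (124 - 4·40) / -4 = -36/-4 = 9
y[0] = (40 - 4·9) / -4 = 4/-4 = -1

-1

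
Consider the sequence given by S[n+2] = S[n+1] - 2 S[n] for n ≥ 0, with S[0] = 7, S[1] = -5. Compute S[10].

293

S[2] = (-5) - 2*7 = -19
S[3] = (-19) - 2*(-5) = -9
S[4] = (-9) - 2*(-19) = 29
S[5] = 29 - 2*(-9) = 47
S[6] = 47 - 2*29 = -11
S[7] = (-11) - 2*47 = -105
S[8] = (-105) - 2*(-11) = -83
S[9] = (-83) - 2*(-105) = 127
S[10] = 127 - 2*(-83) = 293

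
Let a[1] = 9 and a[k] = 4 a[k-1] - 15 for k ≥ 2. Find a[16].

4294967301

The fixed point is -15/(1 - 4) = 5, so a[k] - 5 = 4(a[k-1] - 5).
Hence a[k] = 4·4^{k-1} + 5.
a[16] = 4·4^{15} + 5 = 4·1073741824 + 5 = 4294967301.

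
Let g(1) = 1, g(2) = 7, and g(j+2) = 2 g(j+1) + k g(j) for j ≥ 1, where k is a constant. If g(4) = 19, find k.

-1

g(3) = 14 + k
g(4) = 28 + 9k
So 28 + 9k = 19, giving k = -1.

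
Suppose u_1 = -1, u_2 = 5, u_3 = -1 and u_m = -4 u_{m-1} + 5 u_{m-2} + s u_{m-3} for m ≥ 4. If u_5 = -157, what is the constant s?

u_4 = 29 - s
u_5 = -121 + 9s
So -121 + 9s = -157, giving s = -4.

-4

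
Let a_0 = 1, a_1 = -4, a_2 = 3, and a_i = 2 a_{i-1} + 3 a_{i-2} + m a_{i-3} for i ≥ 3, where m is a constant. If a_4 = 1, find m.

a_3 = -6 + m
a_4 = -3 - 2m
So -3 - 2m = 1, giving m = -2.

-2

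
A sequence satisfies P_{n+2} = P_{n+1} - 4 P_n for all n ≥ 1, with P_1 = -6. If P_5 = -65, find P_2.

Let P_2 = z.
P_3 = 24 + z
P_4 = 24 - 3z
P_5 = -72 - 7z
So -72 - 7z = -65, giving z = -1.

-1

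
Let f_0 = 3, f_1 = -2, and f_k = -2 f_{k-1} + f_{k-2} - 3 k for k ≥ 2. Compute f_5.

-58

f_2 = -2(-2) + 3 - 6 = 1
f_3 = -2(1) + (-2) - 9 = -13
f_4 = -2(-13) + 1 - 12 = 15
f_5 = -2(15) + (-13) - 15 = -58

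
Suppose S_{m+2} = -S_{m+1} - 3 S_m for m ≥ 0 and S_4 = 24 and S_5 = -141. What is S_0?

Rearranging, S_{m-2} = (S_m + S_{m-1}) / -3.
S_3 = (-141 + 24) / -3 = -117/-3 = 39
S_2 = (24 + 39) / -3 = 63/-3 = -21
S_1 = (39 + (-21)) / -3 = 18/-3 = -6
S_0 = (-21 + (-6)) / -3 = -27/-3 = 9

9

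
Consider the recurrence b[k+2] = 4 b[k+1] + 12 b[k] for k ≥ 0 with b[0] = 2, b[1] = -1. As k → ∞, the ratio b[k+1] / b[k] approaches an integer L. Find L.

The characteristic equation is r^2 - 4r - 12 = 0, which factors as (r - 6)(r + 2) = 0.
So the roots are 6 and -2. Since |6| > |-2| and the coefficient of 6^k is non-zero, the ratio tends to 6.

6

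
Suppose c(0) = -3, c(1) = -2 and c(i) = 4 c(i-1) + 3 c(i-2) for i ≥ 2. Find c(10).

c(2) = 4·(-2) + 3·(-3) = -17
c(3) = 4·(-17) + 3·(-2) = -74
c(4) = 4·(-74) + 3·(-17) = -347
c(5) = 4·(-347) + 3·(-74) = -1610
c(6) = 4·(-1610) + 3·(-347) = -7481
c(7) = 4·(-7481) + 3·(-1610) = -34754
c(8) = 4·(-34754) + 3·(-7481) = -161459
c(9) = 4·(-161459) + 3·(-34754) = -750098
c(10) = 4·(-750098) + 3·(-161459) = -3484769

-3484769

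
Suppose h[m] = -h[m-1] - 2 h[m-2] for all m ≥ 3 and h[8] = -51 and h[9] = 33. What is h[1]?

Rearranging, h[m-2] = (h[m] + h[m-1]) / -2.
h[7] = (33 + (-51)) / -2 = -18/-2 = 9
h[6] = (-51 + 9) / -2 = -42/-2 = 21
h[5] = (9 + 21) / -2 = 30/-2 = -15
h[4] = (21 + (-15)) / -2 = 6/-2 = -3
h[3] = (-15 + (-3)) / -2 = -18/-2 = 9
h[2] = (-3 + 9) / -2 = 6/-2 = -3
h[1] = (9 + (-3)) / -2 = 6/-2 = -3

-3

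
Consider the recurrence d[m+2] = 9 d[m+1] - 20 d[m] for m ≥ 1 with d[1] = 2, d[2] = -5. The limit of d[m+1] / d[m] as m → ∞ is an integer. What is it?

The characteristic equation is r^2 - 9r + 20 = 0, which factors as (r - 5)(r - 4) = 0.
So the roots are 5 and 4. Since |5| > |4| and the coefficient of 5^m is non-zero, the ratio tends to 5.

5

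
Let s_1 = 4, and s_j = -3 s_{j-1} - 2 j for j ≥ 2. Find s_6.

-1188

s_2 = -3(4) - 4 = -16
s_3 = -3(-16) - 6 = 42
s_4 = -3(42) - 8 = -134
s_5 = -3(-134) - 10 = 392
s_6 = -3(392) - 12 = -1188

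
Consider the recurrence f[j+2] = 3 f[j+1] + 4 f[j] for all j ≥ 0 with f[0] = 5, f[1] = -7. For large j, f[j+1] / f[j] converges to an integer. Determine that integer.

4

The characteristic equation is r^2 - 3r - 4 = 0, which factors as (r - 4)(r + 1) = 0.
So the roots are 4 and -1. Since |4| > |-1| and the coefficient of 4^j is non-zero, the ratio tends to 4.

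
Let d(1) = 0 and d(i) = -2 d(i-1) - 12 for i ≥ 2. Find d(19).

1048572

The fixed point is -12/(1 + 2) = -4, so d(i) + 4 = -2(d(i-1) + 4).
Hence d(i) = 4·(-2)^{i-1} - 4.
d(19) = 4·(-2)^{18} - 4 = 4·262144 - 4 = 1048572.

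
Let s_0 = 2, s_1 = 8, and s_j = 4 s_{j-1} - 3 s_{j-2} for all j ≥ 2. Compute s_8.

19682

s_2 = 4*8 - 3*2 = 26
s_3 = 4*26 - 3*8 = 80
s_4 = 4*80 - 3*26 = 242
s_5 = 4*242 - 3*80 = 728
s_6 = 4*728 - 3*242 = 2186
s_7 = 4*2186 - 3*728 = 6560
s_8 = 4*6560 - 3*2186 = 19682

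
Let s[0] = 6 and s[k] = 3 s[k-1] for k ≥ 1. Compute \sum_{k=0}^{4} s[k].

726

s[1] = 3*6 = 18
s[2] = 3*18 = 54
s[3] = 3*54 = 162
s[4] = 3*162 = 486
Sum = 6 + 18 + 54 + 162 + 486 = 726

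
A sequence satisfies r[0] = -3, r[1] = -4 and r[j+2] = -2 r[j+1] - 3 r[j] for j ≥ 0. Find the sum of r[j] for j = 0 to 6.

r[2] = -2*(-4) - 3*(-3) = 17
r[3] = -2*17 - 3*(-4) = -22
r[4] = -2*(-22) - 3*17 = -7
r[5] = -2*(-7) - 3*(-22) = 80
r[6] = -2*80 - 3*(-7) = -139
Sum = (-3) + (-4) + 17 + (-22) + (-7) + 80 + (-139) = -78

-78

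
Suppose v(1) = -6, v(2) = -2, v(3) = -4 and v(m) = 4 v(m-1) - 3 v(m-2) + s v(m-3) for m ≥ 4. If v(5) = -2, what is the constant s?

-1

v(4) = -10 - 6s
v(5) = -28 - 26s
So -28 - 26s = -2, giving s = -1.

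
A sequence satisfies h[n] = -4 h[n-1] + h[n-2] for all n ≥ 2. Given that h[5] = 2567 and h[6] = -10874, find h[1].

7

Rearranging, h[n-2] = h[n] + 4 h[n-1].
h[4] = -10874 + 4*2567 = -606
h[3] = 2567 + 4*(-606) = 143
h[2] = -606 + 4*143 = -34
h[1] = 143 + 4*(-34) = 7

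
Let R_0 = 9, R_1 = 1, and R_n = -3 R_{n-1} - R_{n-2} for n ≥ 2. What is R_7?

1673

R_2 = -3·1 - 9 = -12
R_3 = -3·(-12) - 1 = 35
R_4 = -3·35 - (-12) = -93
R_5 = -3·(-93) - 35 = 244
R_6 = -3·244 - (-93) = -639
R_7 = -3·(-639) - 244 = 1673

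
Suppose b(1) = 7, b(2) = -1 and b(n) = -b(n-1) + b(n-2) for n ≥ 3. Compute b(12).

b(3) = -(-1) + 7 = 8
b(4) = -8 + (-1) = -9
b(5) = -(-9) + 8 = 17
b(6) = -17 + (-9) = -26
b(7) = -(-26) + 17 = 43
b(8) = -43 + (-26) = -69
b(9) = -(-69) + 43 = 112
b(10) = -112 + (-69) = -181
b(11) = -(-181) + 112 = 293
b(12) = -293 + (-181) = -474

-474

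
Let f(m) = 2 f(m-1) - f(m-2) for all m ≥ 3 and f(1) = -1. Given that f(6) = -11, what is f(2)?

Let f(2) = w.
f(3) = 1 + 2w
f(4) = 2 + 3w
f(5) = 3 + 4w
f(6) = 4 + 5w
So 4 + 5w = -11, giving w = -3.

-3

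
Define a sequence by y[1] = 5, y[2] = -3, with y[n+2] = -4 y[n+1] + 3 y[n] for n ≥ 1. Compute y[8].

y[3] = -4*(-3) + 3*5 = 27
y[4] = -4*27 + 3*(-3) = -117
y[5] = -4*(-117) + 3*27 = 549
y[6] = -4*549 + 3*(-117) = -2547
y[7] = -4*(-2547) + 3*549 = 11835
y[8] = -4*11835 + 3*(-2547) = -54981

-54981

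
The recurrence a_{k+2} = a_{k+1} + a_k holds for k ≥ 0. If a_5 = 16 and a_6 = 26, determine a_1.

Rearranging, a_{k-2} = a_k - a_{k-1}.
a_4 = 26 - 16 = 10
a_3 = 16 - 10 = 6
a_2 = 10 - 6 = 4
a_1 = 6 - 4 = 2

2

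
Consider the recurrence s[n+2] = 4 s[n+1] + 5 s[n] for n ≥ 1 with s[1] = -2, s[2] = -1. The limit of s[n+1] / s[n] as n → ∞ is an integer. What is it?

The characteristic equation is r^2 - 4r - 5 = 0, which factors as (r - 5)(r + 1) = 0.
So the roots are 5 and -1. Since |5| > |-1| and the coefficient of 5^n is non-zero, the ratio tends to 5.

5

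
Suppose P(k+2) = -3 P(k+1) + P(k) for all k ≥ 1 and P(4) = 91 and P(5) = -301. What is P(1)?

Rearranging, P(k-2) = P(k) + 3 P(k-1).
P(3) = -301 + 3(91) = -28
P(2) = 91 + 3(-28) = 7
P(1) = -28 + 3(7) = -7

-7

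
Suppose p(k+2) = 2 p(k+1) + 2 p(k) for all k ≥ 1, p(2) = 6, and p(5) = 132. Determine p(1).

Let p(1) = x.
p(3) = 12 + 2x
p(4) = 36 + 4x
p(5) = 96 + 12x
So 96 + 12x = 132, giving x = 3.

3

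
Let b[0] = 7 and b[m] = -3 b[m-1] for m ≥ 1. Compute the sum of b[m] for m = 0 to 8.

34447

b[1] = -3·7 = -21
b[2] = -3·(-21) = 63
b[3] = -3·63 = -189
b[4] = -3·(-189) = 567
b[5] = -3·567 = -1701
b[6] = -3·(-1701) = 5103
b[7] = -3·5103 = -15309
b[8] = -3·(-15309) = 45927
Sum = 7 + (-21) + 63 + (-189) + 567 + (-1701) + 5103 + (-15309) + 45927 = 34447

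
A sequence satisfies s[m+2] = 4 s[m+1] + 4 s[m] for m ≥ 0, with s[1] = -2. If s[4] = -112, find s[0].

1

Let s[0] = w.
s[2] = -8 + 4w
s[3] = -40 + 16w
s[4] = -192 + 80w
So -192 + 80w = -112, giving w = 1.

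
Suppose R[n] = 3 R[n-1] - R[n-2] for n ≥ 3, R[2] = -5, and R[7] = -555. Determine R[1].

Let R[1] = w.
R[3] = -15 - w
R[4] = -40 - 3w
R[5] = -105 - 8w
R[6] = -275 - 21w
R[7] = -720 - 55w
So -720 - 55w = -555, giving w = -3.

-3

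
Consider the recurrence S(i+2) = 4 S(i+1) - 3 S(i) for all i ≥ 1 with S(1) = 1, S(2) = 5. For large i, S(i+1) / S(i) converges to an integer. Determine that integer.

The characteristic equation is r^2 - 4r + 3 = 0, which factors as (r - 3)(r - 1) = 0.
So the roots are 3 and 1. Since |3| > |1| and the coefficient of 3^i is non-zero, the ratio tends to 3.

3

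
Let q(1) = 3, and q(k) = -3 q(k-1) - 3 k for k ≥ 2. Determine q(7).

3138

q(2) = -3(3) - 6 = -15
q(3) = -3(-15) - 9 = 36
q(4) = -3(36) - 12 = -120
q(5) = -3(-120) - 15 = 345
q(6) = -3(345) - 18 = -1053
q(7) = -3(-1053) - 21 = 3138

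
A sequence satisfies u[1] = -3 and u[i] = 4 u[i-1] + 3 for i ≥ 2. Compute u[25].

The fixed point is 3/(1 - 4) = -1, so u[i] + 1 = 4(u[i-1] + 1).
Hence u[i] = -2·4^{i-1} - 1.
u[25] = -2·4^{24} - 1 = -2·281474976710656 - 1 = -562949953421313.

-562949953421313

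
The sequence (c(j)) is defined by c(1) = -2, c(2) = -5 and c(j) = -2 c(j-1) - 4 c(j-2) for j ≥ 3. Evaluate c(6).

c(3) = -2*(-5) - 4*(-2) = 18
c(4) = -2*18 - 4*(-5) = -16
c(5) = -2*(-16) - 4*18 = -40
c(6) = -2*(-40) - 4*(-16) = 144

144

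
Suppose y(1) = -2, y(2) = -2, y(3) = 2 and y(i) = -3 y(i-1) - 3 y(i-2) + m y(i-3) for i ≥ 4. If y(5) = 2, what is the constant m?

2

y(4) = -2m
y(5) = -6 + 4m
So -6 + 4m = 2, giving m = 2.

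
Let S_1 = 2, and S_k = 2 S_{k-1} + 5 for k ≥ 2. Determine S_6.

219

S_2 = 2(2) + 5 = 9
S_3 = 2(9) + 5 = 23
S_4 = 2(23) + 5 = 51
S_5 = 2(51) + 5 = 107
S_6 = 2(107) + 5 = 219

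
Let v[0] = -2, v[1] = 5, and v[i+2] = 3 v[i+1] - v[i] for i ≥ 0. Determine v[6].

830

v[2] = 3·5 - (-2) = 17
v[3] = 3·17 - 5 = 46
v[4] = 3·46 - 17 = 121
v[5] = 3·121 - 46 = 317
v[6] = 3·317 - 121 = 830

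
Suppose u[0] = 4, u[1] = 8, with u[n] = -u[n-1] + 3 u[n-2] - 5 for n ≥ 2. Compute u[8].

u[2] = -8 + 3*4 - 5 = -1
u[3] = -(-1) + 3*8 - 5 = 20
u[4] = -20 + 3*(-1) - 5 = -28
u[5] = -(-28) + 3*20 - 5 = 83
u[6] = -83 + 3*(-28) - 5 = -172
u[7] = -(-172) + 3*83 - 5 = 416
u[8] = -416 + 3*(-172) - 5 = -937

-937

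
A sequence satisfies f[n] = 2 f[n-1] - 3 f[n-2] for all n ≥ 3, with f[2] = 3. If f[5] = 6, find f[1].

Let f[1] = y.
f[3] = 6 - 3y
f[4] = 3 - 6y
f[5] = -12 - 3y
So -12 - 3y = 6, giving y = -6.

-6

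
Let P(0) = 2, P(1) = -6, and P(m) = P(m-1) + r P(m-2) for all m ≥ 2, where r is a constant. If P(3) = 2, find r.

P(2) = -6 + 2r
P(3) = -6 - 4r
So -6 - 4r = 2, giving r = -2.

-2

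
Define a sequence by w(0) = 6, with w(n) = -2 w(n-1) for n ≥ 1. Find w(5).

w(1) = -2*6 = -12
w(2) = -2*(-12) = 24
w(3) = -2*24 = -48
w(4) = -2*(-48) = 96
w(5) = -2*96 = -192

-192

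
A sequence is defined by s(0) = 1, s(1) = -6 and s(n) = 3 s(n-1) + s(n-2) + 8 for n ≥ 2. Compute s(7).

-2646

s(2) = 3·(-6) + 1 + 8 = -9
s(3) = 3·(-9) + (-6) + 8 = -25
s(4) = 3·(-25) + (-9) + 8 = -76
s(5) = 3·(-76) + (-25) + 8 = -245
s(6) = 3·(-245) + (-76) + 8 = -803
s(7) = 3·(-803) + (-245) + 8 = -2646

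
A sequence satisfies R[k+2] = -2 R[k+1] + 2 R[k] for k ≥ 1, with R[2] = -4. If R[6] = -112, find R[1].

Let R[1] = x.
R[3] = 8 + 2x
R[4] = -24 - 4x
R[5] = 64 + 12x
R[6] = -176 - 32x
So -176 - 32x = -112, giving x = -2.

-2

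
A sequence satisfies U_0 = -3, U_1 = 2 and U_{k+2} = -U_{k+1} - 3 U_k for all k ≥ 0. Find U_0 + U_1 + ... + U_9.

245

U_2 = -2 - 3(-3) = 7
U_3 = -7 - 3(2) = -13
U_4 = -(-13) - 3(7) = -8
U_5 = -(-8) - 3(-13) = 47
U_6 = -47 - 3(-8) = -23
U_7 = -(-23) - 3(47) = -118
U_8 = -(-118) - 3(-23) = 187
U_9 = -187 - 3(-118) = 167
Sum = (-3) + 2 + 7 + (-13) + (-8) + 47 + (-23) + (-118) + 187 + 167 = 245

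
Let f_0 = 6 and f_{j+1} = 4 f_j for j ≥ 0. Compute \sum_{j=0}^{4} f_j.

f_1 = 4(6) = 24
f_2 = 4(24) = 96
f_3 = 4(96) = 384
f_4 = 4(384) = 1536
Sum = 6 + 24 + 96 + 384 + 1536 = 2046

2046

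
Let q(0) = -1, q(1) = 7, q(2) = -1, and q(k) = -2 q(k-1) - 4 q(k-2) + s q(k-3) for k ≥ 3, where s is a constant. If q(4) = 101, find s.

5

q(3) = -26 - s
q(4) = 56 + 9s
So 56 + 9s = 101, giving s = 5.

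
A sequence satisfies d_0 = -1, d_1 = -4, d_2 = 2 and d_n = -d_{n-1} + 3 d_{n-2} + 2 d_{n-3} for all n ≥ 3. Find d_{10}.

1286

d_3 = -2 + 3·(-4) + 2·(-1) = -16
d_4 = -(-16) + 3·2 + 2·(-4) = 14
d_5 = -14 + 3·(-16) + 2·2 = -58
d_6 = -(-58) + 3·14 + 2·(-16) = 68
d_7 = -68 + 3·(-58) + 2·14 = -214
d_8 = -(-214) + 3·68 + 2·(-58) = 302
d_9 = -302 + 3·(-214) + 2·68 = -808
d_{10} = -(-808) + 3·302 + 2·(-214) = 1286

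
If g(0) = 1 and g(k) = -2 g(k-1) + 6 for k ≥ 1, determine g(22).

The fixed point is 6/(1 + 2) = 2, so g(k) - 2 = -2(g(k-1) - 2).
Hence g(k) = -1·(-2)^k + 2.
g(22) = -1·(-2)^{22} + 2 = -1·4194304 + 2 = -4194302.

-4194302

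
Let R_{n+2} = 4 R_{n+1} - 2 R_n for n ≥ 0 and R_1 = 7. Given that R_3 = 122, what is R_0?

-3

Let R_0 = x.
R_2 = 28 - 2x
R_3 = 98 - 8x
So 98 - 8x = 122, giving x = -3.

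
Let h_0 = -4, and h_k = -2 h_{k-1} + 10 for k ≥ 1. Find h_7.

942

h_1 = -2·(-4) + 10 = 18
h_2 = -2·18 + 10 = -26
h_3 = -2·(-26) + 10 = 62
h_4 = -2·62 + 10 = -114
h_5 = -2·(-114) + 10 = 238
h_6 = -2·238 + 10 = -466
h_7 = -2·(-466) + 10 = 942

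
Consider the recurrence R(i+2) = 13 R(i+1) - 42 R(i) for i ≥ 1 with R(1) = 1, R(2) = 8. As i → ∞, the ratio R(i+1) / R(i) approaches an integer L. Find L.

7

The characteristic equation is r^2 - 13r + 42 = 0, which factors as (r - 7)(r - 6) = 0.
So the roots are 7 and 6. Since |7| > |6| and the coefficient of 7^i is non-zero, the ratio tends to 7.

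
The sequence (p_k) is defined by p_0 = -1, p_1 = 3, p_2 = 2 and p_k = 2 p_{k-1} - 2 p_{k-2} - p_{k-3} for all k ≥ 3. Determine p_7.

11

p_3 = 2*2 - 2*3 - (-1) = -1
p_4 = 2*(-1) - 2*2 - 3 = -9
p_5 = 2*(-9) - 2*(-1) - 2 = -18
p_6 = 2*(-18) - 2*(-9) - (-1) = -17
p_7 = 2*(-17) - 2*(-18) - (-9) = 11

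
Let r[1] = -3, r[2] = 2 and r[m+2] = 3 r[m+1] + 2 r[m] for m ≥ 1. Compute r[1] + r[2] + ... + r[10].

r[3] = 3(2) + 2(-3) = 0
r[4] = 3(0) + 2(2) = 4
r[5] = 3(4) + 2(0) = 12
r[6] = 3(12) + 2(4) = 44
r[7] = 3(44) + 2(12) = 156
r[8] = 3(156) + 2(44) = 556
r[9] = 3(556) + 2(156) = 1980
r[10] = 3(1980) + 2(556) = 7052
Sum = (-3) + 2 + 0 + 4 + 12 + 44 + 156 + 556 + 1980 + 7052 = 9803

9803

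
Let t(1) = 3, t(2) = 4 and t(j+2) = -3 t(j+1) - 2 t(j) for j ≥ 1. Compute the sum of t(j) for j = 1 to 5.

t(3) = -3(4) - 2(3) = -18
t(4) = -3(-18) - 2(4) = 46
t(5) = -3(46) - 2(-18) = -102
Sum = 3 + 4 + (-18) + 46 + (-102) = -67

-67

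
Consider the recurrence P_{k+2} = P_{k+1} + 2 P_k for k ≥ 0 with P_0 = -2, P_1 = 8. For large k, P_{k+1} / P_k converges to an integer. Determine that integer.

2

The characteristic equation is r^2 - r - 2 = 0, which factors as (r - 2)(r + 1) = 0.
So the roots are 2 and -1. Since |2| > |-1| and the coefficient of 2^k is non-zero, the ratio tends to 2.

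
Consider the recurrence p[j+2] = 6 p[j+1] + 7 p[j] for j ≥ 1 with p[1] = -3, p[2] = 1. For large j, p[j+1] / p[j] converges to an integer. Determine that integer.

The characteristic equation is r^2 - 6r - 7 = 0, which factors as (r - 7)(r + 1) = 0.
So the roots are 7 and -1. Since |7| > |-1| and the coefficient of 7^j is non-zero, the ratio tends to 7.

7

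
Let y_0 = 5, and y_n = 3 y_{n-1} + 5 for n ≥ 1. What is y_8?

y_1 = 3(5) + 5 = 20
y_2 = 3(20) + 5 = 65
y_3 = 3(65) + 5 = 200
y_4 = 3(200) + 5 = 605
y_5 = 3(605) + 5 = 1820
y_6 = 3(1820) + 5 = 5465
y_7 = 3(5465) + 5 = 16400
y_8 = 3(16400) + 5 = 49205

49205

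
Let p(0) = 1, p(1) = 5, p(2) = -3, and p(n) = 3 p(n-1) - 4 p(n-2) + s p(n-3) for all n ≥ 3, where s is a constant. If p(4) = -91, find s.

p(3) = -29 + s
p(4) = -75 + 8s
So -75 + 8s = -91, giving s = -2.

-2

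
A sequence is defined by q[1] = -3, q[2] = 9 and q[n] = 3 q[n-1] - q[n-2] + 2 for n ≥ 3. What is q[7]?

1637

q[3] = 3·9 - (-3) + 2 = 32
q[4] = 3·32 - 9 + 2 = 89
q[5] = 3·89 - 32 + 2 = 237
q[6] = 3·237 - 89 + 2 = 624
q[7] = 3·624 - 237 + 2 = 1637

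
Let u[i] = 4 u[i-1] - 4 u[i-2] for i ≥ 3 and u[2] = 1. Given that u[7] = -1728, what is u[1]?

6

Let u[1] = y.
u[3] = 4 - 4y
u[4] = 12 - 16y
u[5] = 32 - 48y
u[6] = 80 - 128y
u[7] = 192 - 320y
So 192 - 320y = -1728, giving y = 6.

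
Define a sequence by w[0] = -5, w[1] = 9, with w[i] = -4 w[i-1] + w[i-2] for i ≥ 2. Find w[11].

w[2] = -4*9 + (-5) = -41
w[3] = -4*(-41) + 9 = 173
w[4] = -4*173 + (-41) = -733
w[5] = -4*(-733) + 173 = 3105
w[6] = -4*3105 + (-733) = -13153
w[7] = -4*(-13153) + 3105 = 55717
w[8] = -4*55717 + (-13153) = -236021
w[9] = -4*(-236021) + 55717 = 999801
w[10] = -4*999801 + (-236021) = -4235225
w[11] = -4*(-4235225) + 999801 = 17940701

17940701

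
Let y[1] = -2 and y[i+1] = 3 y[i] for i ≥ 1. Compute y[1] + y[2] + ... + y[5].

y[2] = 3*(-2) = -6
y[3] = 3*(-6) = -18
y[4] = 3*(-18) = -54
y[5] = 3*(-54) = -162
Sum = (-2) + (-6) + (-18) + (-54) + (-162) = -242

-242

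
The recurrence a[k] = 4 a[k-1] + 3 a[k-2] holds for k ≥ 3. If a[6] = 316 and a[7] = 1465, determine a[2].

Rearranging, a[k-2] = (a[k] - 4 a[k-1]) / 3.
a[5] = (1465 - 4(316)) / 3 = 201/3 = 67
a[4] = (316 - 4(67)) / 3 = 48/3 = 16
a[3] = (67 - 4(16)) / 3 = 3/3 = 1
a[2] = (16 - 4(1)) / 3 = 12/3 = 4

4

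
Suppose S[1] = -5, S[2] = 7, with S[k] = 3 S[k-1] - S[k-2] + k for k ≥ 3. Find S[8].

S[3] = 3·7 - (-5) + 3 = 29
S[4] = 3·29 - 7 + 4 = 84
S[5] = 3·84 - 29 + 5 = 228
S[6] = 3·228 - 84 + 6 = 606
S[7] = 3·606 - 228 + 7 = 1597
S[8] = 3·1597 - 606 + 8 = 4193

4193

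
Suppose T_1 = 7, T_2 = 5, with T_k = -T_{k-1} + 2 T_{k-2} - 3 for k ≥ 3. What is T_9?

84

T_3 = -5 + 2*7 - 3 = 6
T_4 = -6 + 2*5 - 3 = 1
T_5 = -1 + 2*6 - 3 = 8
T_6 = -8 + 2*1 - 3 = -9
T_7 = -(-9) + 2*8 - 3 = 22
T_8 = -22 + 2*(-9) - 3 = -43
T_9 = -(-43) + 2*22 - 3 = 84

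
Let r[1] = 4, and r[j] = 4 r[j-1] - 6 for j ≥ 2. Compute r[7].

r[2] = 4*4 - 6 = 10
r[3] = 4*10 - 6 = 34
r[4] = 4*34 - 6 = 130
r[5] = 4*130 - 6 = 514
r[6] = 4*514 - 6 = 2050
r[7] = 4*2050 - 6 = 8194

8194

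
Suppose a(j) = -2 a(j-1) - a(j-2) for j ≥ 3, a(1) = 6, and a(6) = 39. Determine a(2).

Let a(2) = x.
a(3) = -6 - 2x
a(4) = 12 + 3x
a(5) = -18 - 4x
a(6) = 24 + 5x
So 24 + 5x = 39, giving x = 3.

3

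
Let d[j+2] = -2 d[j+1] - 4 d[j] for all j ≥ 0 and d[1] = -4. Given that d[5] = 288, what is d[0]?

Let d[0] = y.
d[2] = 8 - 4y
d[3] = 8y
d[4] = -32
d[5] = 64 - 32y
So 64 - 32y = 288, giving y = -7.

-7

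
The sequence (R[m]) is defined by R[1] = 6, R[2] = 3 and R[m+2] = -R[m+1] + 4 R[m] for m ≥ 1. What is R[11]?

19173

R[3] = -3 + 4·6 = 21
R[4] = -21 + 4·3 = -9
R[5] = -(-9) + 4·21 = 93
R[6] = -93 + 4·(-9) = -129
R[7] = -(-129) + 4·93 = 501
R[8] = -501 + 4·(-129) = -1017
R[9] = -(-1017) + 4·501 = 3021
R[10] = -3021 + 4·(-1017) = -7089
R[11] = -(-7089) + 4·3021 = 19173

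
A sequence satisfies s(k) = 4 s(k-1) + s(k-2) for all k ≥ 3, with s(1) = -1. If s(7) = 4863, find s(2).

Let s(2) = z.
s(3) = -1 + 4z
s(4) = -4 + 17z
s(5) = -17 + 72z
s(6) = -72 + 305z
s(7) = -305 + 1292z
So -305 + 1292z = 4863, giving z = 4.

4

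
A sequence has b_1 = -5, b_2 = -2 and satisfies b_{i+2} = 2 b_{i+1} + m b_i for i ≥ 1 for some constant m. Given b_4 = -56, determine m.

b_3 = -4 - 5m
b_4 = -8 - 12m
So -8 - 12m = -56, giving m = 4.

4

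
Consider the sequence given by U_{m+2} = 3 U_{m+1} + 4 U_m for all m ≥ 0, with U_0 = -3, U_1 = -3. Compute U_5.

-1227

U_2 = 3·(-3) + 4·(-3) = -21
U_3 = 3·(-21) + 4·(-3) = -75
U_4 = 3·(-75) + 4·(-21) = -309
U_5 = 3·(-309) + 4·(-75) = -1227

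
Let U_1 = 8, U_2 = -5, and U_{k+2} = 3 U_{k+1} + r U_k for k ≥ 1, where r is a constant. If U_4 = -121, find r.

U_3 = -15 + 8r
U_4 = -45 + 19r
So -45 + 19r = -121, giving r = -4.

-4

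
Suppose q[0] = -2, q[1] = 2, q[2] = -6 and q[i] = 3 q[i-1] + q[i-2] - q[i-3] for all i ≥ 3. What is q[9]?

q[3] = 3·(-6) + 2 - (-2) = -14
q[4] = 3·(-14) + (-6) - 2 = -50
q[5] = 3·(-50) + (-14) - (-6) = -158
q[6] = 3·(-158) + (-50) - (-14) = -510
q[7] = 3·(-510) + (-158) - (-50) = -1638
q[8] = 3·(-1638) + (-510) - (-158) = -5266
q[9] = 3·(-5266) + (-1638) - (-510) = -16926

-16926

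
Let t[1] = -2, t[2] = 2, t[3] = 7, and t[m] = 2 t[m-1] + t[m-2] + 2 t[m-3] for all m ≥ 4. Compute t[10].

4728

t[4] = 2(7) + 2 + 2(-2) = 12
t[5] = 2(12) + 7 + 2(2) = 35
t[6] = 2(35) + 12 + 2(7) = 96
t[7] = 2(96) + 35 + 2(12) = 251
t[8] = 2(251) + 96 + 2(35) = 668
t[9] = 2(668) + 251 + 2(96) = 1779
t[10] = 2(1779) + 668 + 2(251) = 4728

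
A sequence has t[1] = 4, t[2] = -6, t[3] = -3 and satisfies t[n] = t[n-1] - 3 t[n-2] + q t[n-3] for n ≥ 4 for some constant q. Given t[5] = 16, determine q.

t[4] = 15 + 4q
t[5] = 24 - 2q
So 24 - 2q = 16, giving q = 4.

4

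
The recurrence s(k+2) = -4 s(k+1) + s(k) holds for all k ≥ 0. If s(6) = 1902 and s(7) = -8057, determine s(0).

2

Rearranging, s(k-2) = s(k) + 4 s(k-1).
s(5) = -8057 + 4*1902 = -449
s(4) = 1902 + 4*(-449) = 106
s(3) = -449 + 4*106 = -25
s(2) = 106 + 4*(-25) = 6
s(1) = -25 + 4*6 = -1
s(0) = 6 + 4*(-1) = 2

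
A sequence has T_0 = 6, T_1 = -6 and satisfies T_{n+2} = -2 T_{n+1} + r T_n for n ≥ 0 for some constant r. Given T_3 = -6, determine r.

-1

T_2 = 12 + 6r
T_3 = -24 - 18r
So -24 - 18r = -6, giving r = -1.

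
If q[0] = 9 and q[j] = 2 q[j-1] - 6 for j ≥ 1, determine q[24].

50331654

The fixed point is -6/(1 - 2) = 6, so q[j] - 6 = 2(q[j-1] - 6).
Hence q[j] = 3·2^j + 6.
q[24] = 3·2^{24} + 6 = 3·16777216 + 6 = 50331654.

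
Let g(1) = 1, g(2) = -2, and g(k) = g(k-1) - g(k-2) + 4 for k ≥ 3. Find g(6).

g(3) = (-2) - 1 + 4 = 1
g(4) = 1 - (-2) + 4 = 7
g(5) = 7 - 1 + 4 = 10
g(6) = 10 - 7 + 4 = 7

7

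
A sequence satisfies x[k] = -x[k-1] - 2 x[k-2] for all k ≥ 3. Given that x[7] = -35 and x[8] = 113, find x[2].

Rearranging, x[k-2] = (x[k] + x[k-1]) / -2.
x[6] = (113 + (-35)) / -2 = 78/-2 = -39
x[5] = (-35 + (-39)) / -2 = -74/-2 = 37
x[4] = (-39 + 37) / -2 = -2/-2 = 1
x[3] = (37 + 1) / -2 = 38/-2 = -19
x[2] = (1 + (-19)) / -2 = -18/-2 = 9

9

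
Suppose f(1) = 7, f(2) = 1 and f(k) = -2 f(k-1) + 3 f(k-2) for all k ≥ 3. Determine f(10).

f(3) = -2·1 + 3·7 = 19
f(4) = -2·19 + 3·1 = -35
f(5) = -2·(-35) + 3·19 = 127
f(6) = -2·127 + 3·(-35) = -359
f(7) = -2·(-359) + 3·127 = 1099
f(8) = -2·1099 + 3·(-359) = -3275
f(9) = -2·(-3275) + 3·1099 = 9847
f(10) = -2·9847 + 3·(-3275) = -29519

-29519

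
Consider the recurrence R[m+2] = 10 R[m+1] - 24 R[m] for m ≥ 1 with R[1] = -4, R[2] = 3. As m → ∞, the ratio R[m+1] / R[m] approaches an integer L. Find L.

The characteristic equation is r^2 - 10r + 24 = 0, which factors as (r - 6)(r - 4) = 0.
So the roots are 6 and 4. Since |6| > |4| and the coefficient of 6^m is non-zero, the ratio tends to 6.

6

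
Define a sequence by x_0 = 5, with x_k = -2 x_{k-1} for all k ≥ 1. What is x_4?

80

x_1 = -2*5 = -10
x_2 = -2*(-10) = 20
x_3 = -2*20 = -40
x_4 = -2*(-40) = 80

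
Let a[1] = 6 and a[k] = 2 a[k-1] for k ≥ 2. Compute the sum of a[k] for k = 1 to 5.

a[2] = 2·6 = 12
a[3] = 2·12 = 24
a[4] = 2·24 = 48
a[5] = 2·48 = 96
Sum = 6 + 12 + 24 + 48 + 96 = 186

186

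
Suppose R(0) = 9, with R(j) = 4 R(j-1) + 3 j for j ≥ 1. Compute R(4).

2640

R(1) = 4·9 + 3 = 39
R(2) = 4·39 + 6 = 162
R(3) = 4·162 + 9 = 657
R(4) = 4·657 + 12 = 2640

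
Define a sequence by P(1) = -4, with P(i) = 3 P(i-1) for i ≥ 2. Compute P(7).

P(2) = 3·(-4) = -12
P(3) = 3·(-12) = -36
P(4) = 3·(-36) = -108
P(5) = 3·(-108) = -324
P(6) = 3·(-324) = -972
P(7) = 3·(-972) = -2916

-2916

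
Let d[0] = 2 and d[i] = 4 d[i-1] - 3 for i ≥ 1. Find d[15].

The fixed point is -3/(1 - 4) = 1, so d[i] - 1 = 4(d[i-1] - 1).
Hence d[i] = 1·4^i + 1.
d[15] = 1·4^{15} + 1 = 1·1073741824 + 1 = 1073741825.

1073741825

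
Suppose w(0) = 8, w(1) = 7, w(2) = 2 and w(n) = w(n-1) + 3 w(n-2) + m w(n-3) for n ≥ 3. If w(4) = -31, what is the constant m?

-4

w(3) = 23 + 8m
w(4) = 29 + 15m
So 29 + 15m = -31, giving m = -4.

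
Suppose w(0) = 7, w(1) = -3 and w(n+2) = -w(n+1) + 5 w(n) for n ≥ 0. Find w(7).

-4263

w(2) = -(-3) + 5·7 = 38
w(3) = -38 + 5·(-3) = -53
w(4) = -(-53) + 5·38 = 243
w(5) = -243 + 5·(-53) = -508
w(6) = -(-508) + 5·243 = 1723
w(7) = -1723 + 5·(-508) = -4263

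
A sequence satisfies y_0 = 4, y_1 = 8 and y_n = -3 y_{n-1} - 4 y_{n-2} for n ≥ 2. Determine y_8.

y_2 = -3·8 - 4·4 = -40
y_3 = -3·(-40) - 4·8 = 88
y_4 = -3·88 - 4·(-40) = -104
y_5 = -3·(-104) - 4·88 = -40
y_6 = -3·(-40) - 4·(-104) = 536
y_7 = -3·536 - 4·(-40) = -1448
y_8 = -3·(-1448) - 4·536 = 2200

2200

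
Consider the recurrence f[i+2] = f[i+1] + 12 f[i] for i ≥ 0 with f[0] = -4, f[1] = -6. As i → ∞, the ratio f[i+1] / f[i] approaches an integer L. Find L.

The characteristic equation is r^2 - r - 12 = 0, which factors as (r - 4)(r + 3) = 0.
So the roots are 4 and -3. Since |4| > |-3| and the coefficient of 4^i is non-zero, the ratio tends to 4.

4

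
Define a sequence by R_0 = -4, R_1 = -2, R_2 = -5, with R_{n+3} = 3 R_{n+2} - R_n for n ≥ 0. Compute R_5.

R_3 = 3*(-5) - (-4) = -11
R_4 = 3*(-11) - (-2) = -31
R_5 = 3*(-31) - (-5) = -88

-88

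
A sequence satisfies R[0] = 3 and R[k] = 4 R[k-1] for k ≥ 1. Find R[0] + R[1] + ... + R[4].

R[1] = 4·3 = 12
R[2] = 4·12 = 48
R[3] = 4·48 = 192
R[4] = 4·192 = 768
Sum = 3 + 12 + 48 + 192 + 768 = 1023

1023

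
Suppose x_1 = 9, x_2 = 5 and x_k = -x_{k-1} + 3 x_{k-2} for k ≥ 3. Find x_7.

x_3 = -5 + 3*9 = 22
x_4 = -22 + 3*5 = -7
x_5 = -(-7) + 3*22 = 73
x_6 = -73 + 3*(-7) = -94
x_7 = -(-94) + 3*73 = 313

313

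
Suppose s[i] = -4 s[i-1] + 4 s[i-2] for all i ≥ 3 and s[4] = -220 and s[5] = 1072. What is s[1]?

Rearranging, s[i-2] = (s[i] + 4 s[i-1]) / 4.
s[3] = (1072 + 4*(-220)) / 4 = 192/4 = 48
s[2] = (-220 + 4*48) / 4 = -28/4 = -7
s[1] = (48 + 4*(-7)) / 4 = 20/4 = 5

5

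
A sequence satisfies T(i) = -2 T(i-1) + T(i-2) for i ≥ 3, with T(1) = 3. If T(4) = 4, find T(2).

Let T(2) = v.
T(3) = 3 - 2v
T(4) = -6 + 5v
So -6 + 5v = 4, giving v = 2.

2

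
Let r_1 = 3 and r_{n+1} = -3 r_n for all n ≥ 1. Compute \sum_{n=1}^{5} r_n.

183

r_2 = -3·3 = -9
r_3 = -3·(-9) = 27
r_4 = -3·27 = -81
r_5 = -3·(-81) = 243
Sum = 3 + (-9) + 27 + (-81) + 243 = 183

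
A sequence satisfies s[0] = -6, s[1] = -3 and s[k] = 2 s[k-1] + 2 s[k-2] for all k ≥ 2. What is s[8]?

-6624

s[2] = 2(-3) + 2(-6) = -18
s[3] = 2(-18) + 2(-3) = -42
s[4] = 2(-42) + 2(-18) = -120
s[5] = 2(-120) + 2(-42) = -324
s[6] = 2(-324) + 2(-120) = -888
s[7] = 2(-888) + 2(-324) = -2424
s[8] = 2(-2424) + 2(-888) = -6624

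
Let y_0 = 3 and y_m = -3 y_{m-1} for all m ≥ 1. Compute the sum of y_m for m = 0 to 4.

183

y_1 = -3*3 = -9
y_2 = -3*(-9) = 27
y_3 = -3*27 = -81
y_4 = -3*(-81) = 243
Sum = 3 + (-9) + 27 + (-81) + 243 = 183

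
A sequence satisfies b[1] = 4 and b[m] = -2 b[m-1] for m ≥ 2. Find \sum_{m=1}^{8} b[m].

b[2] = -2*4 = -8
b[3] = -2*(-8) = 16
b[4] = -2*16 = -32
b[5] = -2*(-32) = 64
b[6] = -2*64 = -128
b[7] = -2*(-128) = 256
b[8] = -2*256 = -512
Sum = 4 + (-8) + 16 + (-32) + 64 + (-128) + 256 + (-512) = -340

-340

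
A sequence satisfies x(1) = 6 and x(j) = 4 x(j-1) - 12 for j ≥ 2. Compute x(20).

The fixed point is -12/(1 - 4) = 4, so x(j) - 4 = 4(x(j-1) - 4).
Hence x(j) = 2·4^{j-1} + 4.
x(20) = 2·4^{19} + 4 = 2·274877906944 + 4 = 549755813892.

549755813892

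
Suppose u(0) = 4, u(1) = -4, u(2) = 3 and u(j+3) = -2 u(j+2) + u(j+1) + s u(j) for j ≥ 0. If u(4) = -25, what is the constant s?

u(3) = -10 + 4s
u(4) = 23 - 12s
So 23 - 12s = -25, giving s = 4.

4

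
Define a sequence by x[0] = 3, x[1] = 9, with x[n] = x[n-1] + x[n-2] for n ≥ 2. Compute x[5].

54

x[2] = 9 + 3 = 12
x[3] = 12 + 9 = 21
x[4] = 21 + 12 = 33
x[5] = 33 + 21 = 54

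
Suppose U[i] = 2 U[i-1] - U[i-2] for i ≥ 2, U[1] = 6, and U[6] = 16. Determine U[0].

Let U[0] = w.
U[2] = 12 - w
U[3] = 18 - 2w
U[4] = 24 - 3w
U[5] = 30 - 4w
U[6] = 36 - 5w
So 36 - 5w = 16, giving w = 4.

4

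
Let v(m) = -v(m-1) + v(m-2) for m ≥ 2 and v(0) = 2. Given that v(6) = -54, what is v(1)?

8

Let v(1) = z.
v(2) = 2 - z
v(3) = -2 + 2z
v(4) = 4 - 3z
v(5) = -6 + 5z
v(6) = 10 - 8z
So 10 - 8z = -54, giving z = 8.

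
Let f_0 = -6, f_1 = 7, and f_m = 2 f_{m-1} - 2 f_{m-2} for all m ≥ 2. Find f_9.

f_2 = 2*7 - 2*(-6) = 26
f_3 = 2*26 - 2*7 = 38
f_4 = 2*38 - 2*26 = 24
f_5 = 2*24 - 2*38 = -28
f_6 = 2*(-28) - 2*24 = -104
f_7 = 2*(-104) - 2*(-28) = -152
f_8 = 2*(-152) - 2*(-104) = -96
f_9 = 2*(-96) - 2*(-152) = 112

112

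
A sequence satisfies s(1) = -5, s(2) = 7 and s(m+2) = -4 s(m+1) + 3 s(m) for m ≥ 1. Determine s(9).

s(3) = -4(7) + 3(-5) = -43
s(4) = -4(-43) + 3(7) = 193
s(5) = -4(193) + 3(-43) = -901
s(6) = -4(-901) + 3(193) = 4183
s(7) = -4(4183) + 3(-901) = -19435
s(8) = -4(-19435) + 3(4183) = 90289
s(9) = -4(90289) + 3(-19435) = -419461

-419461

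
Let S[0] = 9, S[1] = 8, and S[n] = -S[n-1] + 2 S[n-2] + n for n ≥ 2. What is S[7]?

-47

S[2] = -8 + 2*9 + 2 = 12
S[3] = -12 + 2*8 + 3 = 7
S[4] = -7 + 2*12 + 4 = 21
S[5] = -21 + 2*7 + 5 = -2
S[6] = -(-2) + 2*21 + 6 = 50
S[7] = -50 + 2*(-2) + 7 = -47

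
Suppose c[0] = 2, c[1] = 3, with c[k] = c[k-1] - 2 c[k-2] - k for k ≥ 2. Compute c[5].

9

c[2] = 3 - 2(2) - 2 = -3
c[3] = (-3) - 2(3) - 3 = -12
c[4] = (-12) - 2(-3) - 4 = -10
c[5] = (-10) - 2(-12) - 5 = 9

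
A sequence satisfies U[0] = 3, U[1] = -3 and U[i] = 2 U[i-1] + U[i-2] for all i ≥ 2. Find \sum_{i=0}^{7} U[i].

U[2] = 2·(-3) + 3 = -3
U[3] = 2·(-3) + (-3) = -9
U[4] = 2·(-9) + (-3) = -21
U[5] = 2·(-21) + (-9) = -51
U[6] = 2·(-51) + (-21) = -123
U[7] = 2·(-123) + (-51) = -297
Sum = 3 + (-3) + (-3) + (-9) + (-21) + (-51) + (-123) + (-297) = -504

-504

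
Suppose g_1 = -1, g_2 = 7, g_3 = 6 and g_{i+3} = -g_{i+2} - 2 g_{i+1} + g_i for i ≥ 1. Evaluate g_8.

37

g_4 = -6 - 2*7 + (-1) = -21
g_5 = -(-21) - 2*6 + 7 = 16
g_6 = -16 - 2*(-21) + 6 = 32
g_7 = -32 - 2*16 + (-21) = -85
g_8 = -(-85) - 2*32 + 16 = 37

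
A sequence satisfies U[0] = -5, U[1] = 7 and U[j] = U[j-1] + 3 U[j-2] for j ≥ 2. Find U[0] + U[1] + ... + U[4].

U[2] = 7 + 3·(-5) = -8
U[3] = (-8) + 3·7 = 13
U[4] = 13 + 3·(-8) = -11
Sum = (-5) + 7 + (-8) + 13 + (-11) = -4

-4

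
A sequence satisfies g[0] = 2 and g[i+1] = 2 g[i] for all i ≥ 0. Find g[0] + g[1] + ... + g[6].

g[1] = 2(2) = 4
g[2] = 2(4) = 8
g[3] = 2(8) = 16
g[4] = 2(16) = 32
g[5] = 2(32) = 64
g[6] = 2(64) = 128
Sum = 2 + 4 + 8 + 16 + 32 + 64 + 128 = 254

254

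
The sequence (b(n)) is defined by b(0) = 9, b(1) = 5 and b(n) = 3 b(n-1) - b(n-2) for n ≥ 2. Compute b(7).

b(2) = 3(5) - 9 = 6
b(3) = 3(6) - 5 = 13
b(4) = 3(13) - 6 = 33
b(5) = 3(33) - 13 = 86
b(6) = 3(86) - 33 = 225
b(7) = 3(225) - 86 = 589

589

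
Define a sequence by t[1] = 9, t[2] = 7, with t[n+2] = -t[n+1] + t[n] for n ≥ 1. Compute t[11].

t[3] = -7 + 9 = 2
t[4] = -2 + 7 = 5
t[5] = -5 + 2 = -3
t[6] = -(-3) + 5 = 8
t[7] = -8 + (-3) = -11
t[8] = -(-11) + 8 = 19
t[9] = -19 + (-11) = -30
t[10] = -(-30) + 19 = 49
t[11] = -49 + (-30) = -79

-79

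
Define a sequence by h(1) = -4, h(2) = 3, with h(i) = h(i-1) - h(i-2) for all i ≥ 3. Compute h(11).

h(3) = 3 - (-4) = 7
h(4) = 7 - 3 = 4
h(5) = 4 - 7 = -3
h(6) = (-3) - 4 = -7
h(7) = (-7) - (-3) = -4
h(8) = (-4) - (-7) = 3
h(9) = 3 - (-4) = 7
h(10) = 7 - 3 = 4
h(11) = 4 - 7 = -3

-3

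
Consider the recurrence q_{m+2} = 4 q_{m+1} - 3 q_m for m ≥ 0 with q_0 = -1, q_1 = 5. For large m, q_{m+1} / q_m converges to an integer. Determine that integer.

3

The characteristic equation is r^2 - 4r + 3 = 0, which factors as (r - 3)(r - 1) = 0.
So the roots are 3 and 1. Since |3| > |1| and the coefficient of 3^m is non-zero, the ratio tends to 3.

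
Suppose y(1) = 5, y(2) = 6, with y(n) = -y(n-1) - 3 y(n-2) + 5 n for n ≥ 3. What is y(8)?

168

y(3) = -6 - 3(5) + 15 = -6
y(4) = -(-6) - 3(6) + 20 = 8
y(5) = -8 - 3(-6) + 25 = 35
y(6) = -35 - 3(8) + 30 = -29
y(7) = -(-29) - 3(35) + 35 = -41
y(8) = -(-41) - 3(-29) + 40 = 168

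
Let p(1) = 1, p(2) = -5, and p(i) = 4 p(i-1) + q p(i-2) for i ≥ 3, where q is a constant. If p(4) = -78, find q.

p(3) = -20 + q
p(4) = -80 - q
So -80 - q = -78, giving q = -2.

-2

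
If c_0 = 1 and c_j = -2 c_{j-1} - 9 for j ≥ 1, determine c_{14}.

65533

The fixed point is -9/(1 + 2) = -3, so c_j + 3 = -2(c_{j-1} + 3).
Hence c_j = 4·(-2)^j - 3.
c_{14} = 4·(-2)^{14} - 3 = 4·16384 - 3 = 65533.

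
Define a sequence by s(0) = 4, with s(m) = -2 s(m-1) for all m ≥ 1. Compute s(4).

s(1) = -2*4 = -8
s(2) = -2*(-8) = 16
s(3) = -2*16 = -32
s(4) = -2*(-32) = 64

64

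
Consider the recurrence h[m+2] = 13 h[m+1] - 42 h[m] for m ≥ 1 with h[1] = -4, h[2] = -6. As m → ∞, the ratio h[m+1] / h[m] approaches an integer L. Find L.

The characteristic equation is r^2 - 13r + 42 = 0, which factors as (r - 7)(r - 6) = 0.
So the roots are 7 and 6. Since |7| > |6| and the coefficient of 7^m is non-zero, the ratio tends to 7.

7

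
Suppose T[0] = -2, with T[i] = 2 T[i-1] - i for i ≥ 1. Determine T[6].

T[1] = 2*(-2) - 1 = -5
T[2] = 2*(-5) - 2 = -12
T[3] = 2*(-12) - 3 = -27
T[4] = 2*(-27) - 4 = -58
T[5] = 2*(-58) - 5 = -121
T[6] = 2*(-121) - 6 = -248

-248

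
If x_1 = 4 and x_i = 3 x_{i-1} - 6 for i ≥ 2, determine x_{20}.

The fixed point is -6/(1 - 3) = 3, so x_i - 3 = 3(x_{i-1} - 3).
Hence x_i = 1·3^{i-1} + 3.
x_{20} = 1·3^{19} + 3 = 1·1162261467 + 3 = 1162261470.

1162261470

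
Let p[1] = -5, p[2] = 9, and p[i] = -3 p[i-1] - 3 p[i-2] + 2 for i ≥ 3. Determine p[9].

p[3] = -3*9 - 3*(-5) + 2 = -10
p[4] = -3*(-10) - 3*9 + 2 = 5
p[5] = -3*5 - 3*(-10) + 2 = 17
p[6] = -3*17 - 3*5 + 2 = -64
p[7] = -3*(-64) - 3*17 + 2 = 143
p[8] = -3*143 - 3*(-64) + 2 = -235
p[9] = -3*(-235) - 3*143 + 2 = 278

278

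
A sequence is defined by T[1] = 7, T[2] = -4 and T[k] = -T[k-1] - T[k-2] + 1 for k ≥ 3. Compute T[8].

-4

T[3] = -(-4) - 7 + 1 = -2
T[4] = -(-2) - (-4) + 1 = 7
T[5] = -7 - (-2) + 1 = -4
T[6] = -(-4) - 7 + 1 = -2
T[7] = -(-2) - (-4) + 1 = 7
T[8] = -7 - (-2) + 1 = -4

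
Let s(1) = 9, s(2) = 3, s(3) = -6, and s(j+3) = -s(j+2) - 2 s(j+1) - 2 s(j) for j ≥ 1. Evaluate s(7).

s(4) = -(-6) - 2*3 - 2*9 = -18
s(5) = -(-18) - 2*(-6) - 2*3 = 24
s(6) = -24 - 2*(-18) - 2*(-6) = 24
s(7) = -24 - 2*24 - 2*(-18) = -36

-36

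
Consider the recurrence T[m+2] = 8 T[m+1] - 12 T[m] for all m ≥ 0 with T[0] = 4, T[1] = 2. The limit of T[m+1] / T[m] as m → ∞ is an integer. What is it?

The characteristic equation is r^2 - 8r + 12 = 0, which factors as (r - 6)(r - 2) = 0.
So the roots are 6 and 2. Since |6| > |2| and the coefficient of 6^m is non-zero, the ratio tends to 6.

6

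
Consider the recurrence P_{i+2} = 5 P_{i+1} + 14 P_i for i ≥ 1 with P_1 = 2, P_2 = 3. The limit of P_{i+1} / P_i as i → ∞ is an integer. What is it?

The characteristic equation is r^2 - 5r - 14 = 0, which factors as (r - 7)(r + 2) = 0.
So the roots are 7 and -2. Since |7| > |-2| and the coefficient of 7^i is non-zero, the ratio tends to 7.

7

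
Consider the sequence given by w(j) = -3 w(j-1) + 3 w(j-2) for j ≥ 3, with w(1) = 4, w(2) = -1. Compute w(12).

w(3) = -3*(-1) + 3*4 = 15
w(4) = -3*15 + 3*(-1) = -48
w(5) = -3*(-48) + 3*15 = 189
w(6) = -3*189 + 3*(-48) = -711
w(7) = -3*(-711) + 3*189 = 2700
w(8) = -3*2700 + 3*(-711) = -10233
w(9) = -3*(-10233) + 3*2700 = 38799
w(10) = -3*38799 + 3*(-10233) = -147096
w(11) = -3*(-147096) + 3*38799 = 557685
w(12) = -3*557685 + 3*(-147096) = -2114343

-2114343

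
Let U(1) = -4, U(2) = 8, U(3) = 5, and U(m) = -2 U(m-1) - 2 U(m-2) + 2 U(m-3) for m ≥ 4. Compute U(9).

U(4) = -2(5) - 2(8) + 2(-4) = -34
U(5) = -2(-34) - 2(5) + 2(8) = 74
U(6) = -2(74) - 2(-34) + 2(5) = -70
U(7) = -2(-70) - 2(74) + 2(-34) = -76
U(8) = -2(-76) - 2(-70) + 2(74) = 440
U(9) = -2(440) - 2(-76) + 2(-70) = -868

-868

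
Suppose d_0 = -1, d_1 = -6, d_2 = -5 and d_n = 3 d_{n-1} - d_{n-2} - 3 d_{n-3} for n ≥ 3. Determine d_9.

1446

d_3 = 3(-5) - (-6) - 3(-1) = -6
d_4 = 3(-6) - (-5) - 3(-6) = 5
d_5 = 3(5) - (-6) - 3(-5) = 36
d_6 = 3(36) - 5 - 3(-6) = 121
d_7 = 3(121) - 36 - 3(5) = 312
d_8 = 3(312) - 121 - 3(36) = 707
d_9 = 3(707) - 312 - 3(121) = 1446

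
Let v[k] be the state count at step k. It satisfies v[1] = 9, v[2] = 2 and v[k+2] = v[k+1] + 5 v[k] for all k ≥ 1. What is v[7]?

v[3] = 2 + 5(9) = 47
v[4] = 47 + 5(2) = 57
v[5] = 57 + 5(47) = 292
v[6] = 292 + 5(57) = 577
v[7] = 577 + 5(292) = 2037

2037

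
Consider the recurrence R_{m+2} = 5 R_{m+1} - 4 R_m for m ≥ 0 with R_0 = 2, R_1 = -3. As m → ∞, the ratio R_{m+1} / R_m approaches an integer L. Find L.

The characteristic equation is r^2 - 5r + 4 = 0, which factors as (r - 4)(r - 1) = 0.
So the roots are 4 and 1. Since |4| > |1| and the coefficient of 4^m is non-zero, the ratio tends to 4.

4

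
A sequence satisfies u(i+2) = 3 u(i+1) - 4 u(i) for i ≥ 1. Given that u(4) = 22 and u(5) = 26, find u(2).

Rearranging, u(i-2) = (u(i) - 3 u(i-1)) / -4.
u(3) = (26 - 3·22) / -4 = -40/-4 = 10
u(2) = (22 - 3·10) / -4 = -8/-4 = 2

2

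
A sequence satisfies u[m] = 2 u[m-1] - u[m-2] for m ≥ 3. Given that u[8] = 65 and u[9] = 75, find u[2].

Rearranging, u[m-2] = -(u[m] - 2 u[m-1]).
u[7] = -(75 - 2·65) = 55
u[6] = -(65 - 2·55) = 45
u[5] = -(55 - 2·45) = 35
u[4] = -(45 - 2·35) = 25
u[3] = -(35 - 2·25) = 15
u[2] = -(25 - 2·15) = 5

5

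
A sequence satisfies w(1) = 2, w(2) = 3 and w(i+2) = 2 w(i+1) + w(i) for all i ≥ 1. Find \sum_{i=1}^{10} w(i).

6437

w(3) = 2*3 + 2 = 8
w(4) = 2*8 + 3 = 19
w(5) = 2*19 + 8 = 46
w(6) = 2*46 + 19 = 111
w(7) = 2*111 + 46 = 268
w(8) = 2*268 + 111 = 647
w(9) = 2*647 + 268 = 1562
w(10) = 2*1562 + 647 = 3771
Sum = 2 + 3 + 8 + 19 + 46 + 111 + 268 + 647 + 1562 + 3771 = 6437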